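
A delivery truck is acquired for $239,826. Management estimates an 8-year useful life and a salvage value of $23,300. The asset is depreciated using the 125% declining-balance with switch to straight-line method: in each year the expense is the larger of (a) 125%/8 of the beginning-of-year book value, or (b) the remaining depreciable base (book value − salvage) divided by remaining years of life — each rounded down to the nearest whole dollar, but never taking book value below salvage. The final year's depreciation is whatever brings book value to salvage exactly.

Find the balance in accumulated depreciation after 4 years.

Depreciable base = $239,826 − $23,300 = $216,526.
Year 1: DB = ⌊$239,826 × 125%/8⌋ = $37,472; SL = ⌊$216,526/8⌋ = $27,065 → take DB $37,472. Book value $202,354.
Year 2: DB = ⌊$202,354 × 125%/8⌋ = $31,617; SL = ⌊$179,054/7⌋ = $25,579 → take DB $31,617. Book value $170,737.
Year 3: DB = ⌊$170,737 × 125%/8⌋ = $26,677; SL = ⌊$147,437/6⌋ = $24,572 → take DB $26,677. Book value $144,060.
Year 4: DB = ⌊$144,060 × 125%/8⌋ = $22,509; SL = ⌊$120,760/5⌋ = $24,152 → take SL $24,152. Book value $119,908.
Accumulated through year 4 = $239,826 − $119,908 = $119,918.

$119,918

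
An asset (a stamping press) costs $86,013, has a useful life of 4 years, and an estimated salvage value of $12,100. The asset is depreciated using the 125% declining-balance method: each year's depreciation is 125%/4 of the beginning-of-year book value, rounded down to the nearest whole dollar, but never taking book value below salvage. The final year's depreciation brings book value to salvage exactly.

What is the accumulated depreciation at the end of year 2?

Depreciable base = $86,013 − $12,100 = $73,913.
Year 1: ⌊$86,013 × 125%/4⌋ = $26,879. Book value $59,134.
Year 2: ⌊$59,134 × 125%/4⌋ = $18,479. Book value $40,655.
Accumulated through year 2 = $86,013 − $40,655 = $45,358.

$45,358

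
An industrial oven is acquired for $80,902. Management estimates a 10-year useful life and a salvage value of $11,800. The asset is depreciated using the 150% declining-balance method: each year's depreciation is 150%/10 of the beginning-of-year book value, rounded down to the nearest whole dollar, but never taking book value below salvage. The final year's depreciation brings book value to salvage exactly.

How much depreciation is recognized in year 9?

Depreciable base = $80,902 − $11,800 = $69,102.
Year 1: ⌊$80,902 × 150%/10⌋ = $12,135. Book value $68,767.
Year 2: ⌊$68,767 × 150%/10⌋ = $10,315. Book value $58,452.
Year 3: ⌊$58,452 × 150%/10⌋ = $8,767. Book value $49,685.
Year 4: ⌊$49,685 × 150%/10⌋ = $7,452. Book value $42,233.
Year 5: ⌊$42,233 × 150%/10⌋ = $6,334. Book value $35,899.
Year 6: ⌊$35,899 × 150%/10⌋ = $5,384. Book value $30,515.
Year 7: ⌊$30,515 × 150%/10⌋ = $4,577. Book value $25,938.
Year 8: ⌊$25,938 × 150%/10⌋ = $3,890. Book value $22,048.
Year 9: ⌊$22,048 × 150%/10⌋ = $3,307. Book value $18,741.

$3,307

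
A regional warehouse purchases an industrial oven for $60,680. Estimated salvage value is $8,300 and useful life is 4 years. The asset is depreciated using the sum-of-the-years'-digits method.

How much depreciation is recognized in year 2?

$15,714

Depreciable base = $60,680 − $8,300 = $52,380.
Sum of the years' digits = 4+3+2+1 = 10.
Year 1: $52,380 × 4/10 = $20,952. Book value $39,728.
Year 2: $52,380 × 3/10 = $15,714. Book value $24,014.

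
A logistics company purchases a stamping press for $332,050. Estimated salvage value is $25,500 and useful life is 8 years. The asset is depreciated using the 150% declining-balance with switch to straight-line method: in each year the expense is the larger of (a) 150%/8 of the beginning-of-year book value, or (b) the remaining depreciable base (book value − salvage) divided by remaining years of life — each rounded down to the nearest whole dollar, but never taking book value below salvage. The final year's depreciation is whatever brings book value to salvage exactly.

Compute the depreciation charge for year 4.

$33,394

Depreciable base = $332,050 − $25,500 = $306,550.
Year 1: DB = ⌊$332,050 × 150%/8⌋ = $62,259; SL = ⌊$306,550/8⌋ = $38,318 → take DB $62,259. Book value $269,791.
Year 2: DB = ⌊$269,791 × 150%/8⌋ = $50,585; SL = ⌊$244,291/7⌋ = $34,898 → take DB $50,585. Book value $219,206.
Year 3: DB = ⌊$219,206 × 150%/8⌋ = $41,101; SL = ⌊$193,706/6⌋ = $32,284 → take DB $41,101. Book value $178,105.
Year 4: DB = ⌊$178,105 × 150%/8⌋ = $33,394; SL = ⌊$152,605/5⌋ = $30,521 → take DB $33,394. Book value $144,711.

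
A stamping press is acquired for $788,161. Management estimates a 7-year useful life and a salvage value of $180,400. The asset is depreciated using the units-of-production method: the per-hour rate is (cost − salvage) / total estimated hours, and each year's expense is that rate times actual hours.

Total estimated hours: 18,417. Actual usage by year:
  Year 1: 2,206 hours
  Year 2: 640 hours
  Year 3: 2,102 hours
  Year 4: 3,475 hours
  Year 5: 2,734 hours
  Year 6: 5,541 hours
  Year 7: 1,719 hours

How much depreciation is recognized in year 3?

Depreciable base = $788,161 − $180,400 = $607,761.
Rate = $607,761 / 18,417 hours = $33 per hour.
Year 1: 2,206 × $33 = $72,798. Book value $715,363.
Year 2: 640 × $33 = $21,120. Book value $694,243.
Year 3: 2,102 × $33 = $69,366. Book value $624,877.

$69,366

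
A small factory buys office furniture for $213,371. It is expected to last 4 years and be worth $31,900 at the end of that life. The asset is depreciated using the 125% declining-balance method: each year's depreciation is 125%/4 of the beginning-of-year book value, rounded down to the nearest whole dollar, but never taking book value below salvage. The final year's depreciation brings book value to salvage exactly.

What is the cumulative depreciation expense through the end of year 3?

$144,035

Depreciable base = $213,371 − $31,900 = $181,471.
Year 1: ⌊$213,371 × 125%/4⌋ = $66,678. Book value $146,693.
Year 2: ⌊$146,693 × 125%/4⌋ = $45,841. Book value $100,852.
Year 3: ⌊$100,852 × 125%/4⌋ = $31,516. Book value $69,336.
Accumulated through year 3 = $213,371 − $69,336 = $144,035.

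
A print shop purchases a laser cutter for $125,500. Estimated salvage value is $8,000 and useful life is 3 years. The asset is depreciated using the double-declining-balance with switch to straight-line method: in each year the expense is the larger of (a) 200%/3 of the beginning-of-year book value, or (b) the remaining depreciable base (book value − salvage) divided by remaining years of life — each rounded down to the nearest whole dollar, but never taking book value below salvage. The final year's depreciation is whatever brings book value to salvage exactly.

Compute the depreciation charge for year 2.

Depreciable base = $125,500 − $8,000 = $117,500.
Year 1: DB = ⌊$125,500 × 200%/3⌋ = $83,666; SL = ⌊$117,500/3⌋ = $39,166 → take DB $83,666. Book value $41,834.
Year 2: DB = ⌊$41,834 × 200%/3⌋ = $27,889; SL = ⌊$33,834/2⌋ = $16,917 → take DB $27,889. Book value $13,945.

$27,889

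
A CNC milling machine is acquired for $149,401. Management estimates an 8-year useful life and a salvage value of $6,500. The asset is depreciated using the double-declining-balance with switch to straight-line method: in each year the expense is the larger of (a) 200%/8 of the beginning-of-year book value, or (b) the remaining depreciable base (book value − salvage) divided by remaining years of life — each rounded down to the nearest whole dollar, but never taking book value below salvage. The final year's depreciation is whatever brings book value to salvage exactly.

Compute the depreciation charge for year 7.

$9,652

Depreciable base = $149,401 − $6,500 = $142,901.
Year 1: DB = ⌊$149,401 × 200%/8⌋ = $37,350; SL = ⌊$142,901/8⌋ = $17,862 → take DB $37,350. Book value $112,051.
Year 2: DB = ⌊$112,051 × 200%/8⌋ = $28,012; SL = ⌊$105,551/7⌋ = $15,078 → take DB $28,012. Book value $84,039.
Year 3: DB = ⌊$84,039 × 200%/8⌋ = $21,009; SL = ⌊$77,539/6⌋ = $12,923 → take DB $21,009. Book value $63,030.
Year 4: DB = ⌊$63,030 × 200%/8⌋ = $15,757; SL = ⌊$56,530/5⌋ = $11,306 → take DB $15,757. Book value $47,273.
Year 5: DB = ⌊$47,273 × 200%/8⌋ = $11,818; SL = ⌊$40,773/4⌋ = $10,193 → take DB $11,818. Book value $35,455.
Year 6: DB = ⌊$35,455 × 200%/8⌋ = $8,863; SL = ⌊$28,955/3⌋ = $9,651 → take SL $9,651. Book value $25,804.
Year 7: DB = ⌊$25,804 × 200%/8⌋ = $6,451; SL = ⌊$19,304/2⌋ = $9,652 → take SL $9,652. Book value $16,152.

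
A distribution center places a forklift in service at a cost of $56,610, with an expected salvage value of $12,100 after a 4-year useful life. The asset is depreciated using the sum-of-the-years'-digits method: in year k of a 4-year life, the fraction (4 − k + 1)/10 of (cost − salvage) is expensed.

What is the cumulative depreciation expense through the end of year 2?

$31,157

Depreciable base = $56,610 − $12,100 = $44,510.
Sum of the years' digits = 4+3+2+1 = 10.
Year 1: $44,510 × 4/10 = $17,804. Book value $38,806.
Year 2: $44,510 × 3/10 = $13,353. Book value $25,453.
Accumulated through year 2 = $56,610 − $25,453 = $31,157.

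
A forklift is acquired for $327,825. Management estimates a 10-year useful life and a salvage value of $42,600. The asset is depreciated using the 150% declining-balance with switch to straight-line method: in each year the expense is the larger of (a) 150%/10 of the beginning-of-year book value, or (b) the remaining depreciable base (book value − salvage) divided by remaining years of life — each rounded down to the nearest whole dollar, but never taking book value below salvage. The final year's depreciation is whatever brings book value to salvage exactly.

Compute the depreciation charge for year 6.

$21,818

Depreciable base = $327,825 − $42,600 = $285,225.
Year 1: DB = ⌊$327,825 × 150%/10⌋ = $49,173; SL = ⌊$285,225/10⌋ = $28,522 → take DB $49,173. Book value $278,652.
Year 2: DB = ⌊$278,652 × 150%/10⌋ = $41,797; SL = ⌊$236,052/9⌋ = $26,228 → take DB $41,797. Book value $236,855.
Year 3: DB = ⌊$236,855 × 150%/10⌋ = $35,528; SL = ⌊$194,255/8⌋ = $24,281 → take DB $35,528. Book value $201,327.
Year 4: DB = ⌊$201,327 × 150%/10⌋ = $30,199; SL = ⌊$158,727/7⌋ = $22,675 → take DB $30,199. Book value $171,128.
Year 5: DB = ⌊$171,128 × 150%/10⌋ = $25,669; SL = ⌊$128,528/6⌋ = $21,421 → take DB $25,669. Book value $145,459.
Year 6: DB = ⌊$145,459 × 150%/10⌋ = $21,818; SL = ⌊$102,859/5⌋ = $20,571 → take DB $21,818. Book value $123,641.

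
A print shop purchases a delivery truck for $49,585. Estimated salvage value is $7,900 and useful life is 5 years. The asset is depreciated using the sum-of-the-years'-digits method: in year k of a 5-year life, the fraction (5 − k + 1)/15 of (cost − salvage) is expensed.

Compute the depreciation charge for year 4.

$5,558

Depreciable base = $49,585 − $7,900 = $41,685.
Sum of the years' digits = 5+4+3+2+1 = 15.
Year 1: $41,685 × 5/15 = $13,895. Book value $35,690.
Year 2: $41,685 × 4/15 = $11,116. Book value $24,574.
Year 3: $41,685 × 3/15 = $8,337. Book value $16,237.
Year 4: $41,685 × 2/15 = $5,558. Book value $10,679.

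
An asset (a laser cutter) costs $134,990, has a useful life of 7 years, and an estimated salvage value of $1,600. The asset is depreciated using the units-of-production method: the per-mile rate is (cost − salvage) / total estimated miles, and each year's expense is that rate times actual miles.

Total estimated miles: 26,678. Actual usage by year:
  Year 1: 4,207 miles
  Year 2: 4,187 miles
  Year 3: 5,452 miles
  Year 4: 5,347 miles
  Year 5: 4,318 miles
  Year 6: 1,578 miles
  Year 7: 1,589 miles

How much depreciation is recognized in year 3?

$27,260

Depreciable base = $134,990 − $1,600 = $133,390.
Rate = $133,390 / 26,678 miles = $5 per mile.
Year 1: 4,207 × $5 = $21,035. Book value $113,955.
Year 2: 4,187 × $5 = $20,935. Book value $93,020.
Year 3: 5,452 × $5 = $27,260. Book value $65,760.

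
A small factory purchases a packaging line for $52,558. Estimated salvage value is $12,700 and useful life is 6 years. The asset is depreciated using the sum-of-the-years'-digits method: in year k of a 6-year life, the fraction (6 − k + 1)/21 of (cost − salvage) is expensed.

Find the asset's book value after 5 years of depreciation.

Depreciable base = $52,558 − $12,700 = $39,858.
Sum of the years' digits = 6+5+4+3+2+1 = 21.
Year 1: $39,858 × 6/21 = $11,388. Book value $41,170.
Year 2: $39,858 × 5/21 = $9,490. Book value $31,680.
Year 3: $39,858 × 4/21 = $7,592. Book value $24,088.
Year 4: $39,858 × 3/21 = $5,694. Book value $18,394.
Year 5: $39,858 × 2/21 = $3,796. Book value $14,598.

$14,598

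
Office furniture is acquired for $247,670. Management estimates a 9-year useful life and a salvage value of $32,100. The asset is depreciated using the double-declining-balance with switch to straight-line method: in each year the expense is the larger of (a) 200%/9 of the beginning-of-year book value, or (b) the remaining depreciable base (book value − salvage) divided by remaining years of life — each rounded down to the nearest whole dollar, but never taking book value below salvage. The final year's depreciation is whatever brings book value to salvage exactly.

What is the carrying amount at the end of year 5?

$70,495

Depreciable base = $247,670 − $32,100 = $215,570.
Year 1: DB = ⌊$247,670 × 200%/9⌋ = $55,037; SL = ⌊$215,570/9⌋ = $23,952 → take DB $55,037. Book value $192,633.
Year 2: DB = ⌊$192,633 × 200%/9⌋ = $42,807; SL = ⌊$160,533/8⌋ = $20,066 → take DB $42,807. Book value $149,826.
Year 3: DB = ⌊$149,826 × 200%/9⌋ = $33,294; SL = ⌊$117,726/7⌋ = $16,818 → take DB $33,294. Book value $116,532.
Year 4: DB = ⌊$116,532 × 200%/9⌋ = $25,896; SL = ⌊$84,432/6⌋ = $14,072 → take DB $25,896. Book value $90,636.
Year 5: DB = ⌊$90,636 × 200%/9⌋ = $20,141; SL = ⌊$58,536/5⌋ = $11,707 → take DB $20,141. Book value $70,495.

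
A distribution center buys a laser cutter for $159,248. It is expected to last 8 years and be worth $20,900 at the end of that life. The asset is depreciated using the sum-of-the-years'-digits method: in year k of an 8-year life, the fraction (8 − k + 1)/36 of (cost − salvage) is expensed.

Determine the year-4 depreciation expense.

$19,215

Depreciable base = $159,248 − $20,900 = $138,348.
Sum of the years' digits = 8+7+6+5+4+3+2+1 = 36.
Year 1: $138,348 × 8/36 = $30,744. Book value $128,504.
Year 2: $138,348 × 7/36 = $26,901. Book value $101,603.
Year 3: $138,348 × 6/36 = $23,058. Book value $78,545.
Year 4: $138,348 × 5/36 = $19,215. Book value $59,330.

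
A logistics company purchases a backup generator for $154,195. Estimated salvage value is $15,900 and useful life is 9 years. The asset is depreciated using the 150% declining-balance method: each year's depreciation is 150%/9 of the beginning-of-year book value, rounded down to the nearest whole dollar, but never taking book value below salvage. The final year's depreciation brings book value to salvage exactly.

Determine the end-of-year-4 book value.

Depreciable base = $154,195 − $15,900 = $138,295.
Year 1: ⌊$154,195 × 150%/9⌋ = $25,699. Book value $128,496.
Year 2: ⌊$128,496 × 150%/9⌋ = $21,416. Book value $107,080.
Year 3: ⌊$107,080 × 150%/9⌋ = $17,846. Book value $89,234.
Year 4: ⌊$89,234 × 150%/9⌋ = $14,872. Book value $74,362.

$74,362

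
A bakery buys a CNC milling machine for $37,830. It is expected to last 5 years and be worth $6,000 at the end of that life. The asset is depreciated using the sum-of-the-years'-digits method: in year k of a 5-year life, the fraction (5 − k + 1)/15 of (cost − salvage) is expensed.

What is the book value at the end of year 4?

$8,122

Depreciable base = $37,830 − $6,000 = $31,830.
Sum of the years' digits = 5+4+3+2+1 = 15.
Year 1: $31,830 × 5/15 = $10,610. Book value $27,220.
Year 2: $31,830 × 4/15 = $8,488. Book value $18,732.
Year 3: $31,830 × 3/15 = $6,366. Book value $12,366.
Year 4: $31,830 × 2/15 = $4,244. Book value $8,122.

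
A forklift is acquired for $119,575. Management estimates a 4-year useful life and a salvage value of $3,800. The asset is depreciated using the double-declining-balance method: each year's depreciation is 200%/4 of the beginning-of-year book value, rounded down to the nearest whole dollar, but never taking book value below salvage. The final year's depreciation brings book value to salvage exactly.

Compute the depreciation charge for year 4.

$11,147

Depreciable base = $119,575 − $3,800 = $115,775.
Year 1: ⌊$119,575 × 200%/4⌋ = $59,787. Book value $59,788.
Year 2: ⌊$59,788 × 200%/4⌋ = $29,894. Book value $29,894.
Year 3: ⌊$29,894 × 200%/4⌋ = $14,947. Book value $14,947.
Year 4 (final): $14,947 − $3,800 = $11,147. Book value $3,800.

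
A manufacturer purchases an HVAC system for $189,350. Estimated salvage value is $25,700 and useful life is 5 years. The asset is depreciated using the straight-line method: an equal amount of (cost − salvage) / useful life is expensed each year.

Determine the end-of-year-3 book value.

Depreciable base = $189,350 − $25,700 = $163,650.
Annual expense = $163,650 / 5 = $32,730.
End of year 1: book value $156,620.
End of year 2: book value $123,890.
End of year 3: book value $91,160.

$91,160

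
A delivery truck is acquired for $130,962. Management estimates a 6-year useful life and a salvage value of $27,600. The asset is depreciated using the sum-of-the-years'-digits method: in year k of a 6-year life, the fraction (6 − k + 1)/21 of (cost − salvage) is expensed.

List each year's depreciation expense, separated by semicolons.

Depreciable base = $130,962 − $27,600 = $103,362.
Sum of the years' digits = 6+5+4+3+2+1 = 21.
Year 1: $103,362 × 6/21 = $29,532. Book value $101,430.
Year 2: $103,362 × 5/21 = $24,610. Book value $76,820.
Year 3: $103,362 × 4/21 = $19,688. Book value $57,132.
Year 4: $103,362 × 3/21 = $14,766. Book value $42,366.
Year 5: $103,362 × 2/21 = $9,844. Book value $32,522.
Year 6: $103,362 × 1/21 = $4,922. Book value $27,600.

$29,532; $24,610; $19,688; $14,766; $9,844; $4,922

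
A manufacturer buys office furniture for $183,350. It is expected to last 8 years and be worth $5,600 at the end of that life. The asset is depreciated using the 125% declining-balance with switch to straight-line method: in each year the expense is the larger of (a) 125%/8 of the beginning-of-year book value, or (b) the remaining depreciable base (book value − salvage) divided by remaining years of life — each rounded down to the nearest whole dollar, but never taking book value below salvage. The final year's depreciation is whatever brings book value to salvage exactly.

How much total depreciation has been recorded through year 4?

$94,462

Depreciable base = $183,350 − $5,600 = $177,750.
Year 1: DB = ⌊$183,350 × 125%/8⌋ = $28,648; SL = ⌊$177,750/8⌋ = $22,218 → take DB $28,648. Book value $154,702.
Year 2: DB = ⌊$154,702 × 125%/8⌋ = $24,172; SL = ⌊$149,102/7⌋ = $21,300 → take DB $24,172. Book value $130,530.
Year 3: DB = ⌊$130,530 × 125%/8⌋ = $20,395; SL = ⌊$124,930/6⌋ = $20,821 → take SL $20,821. Book value $109,709.
Year 4: DB = ⌊$109,709 × 125%/8⌋ = $17,142; SL = ⌊$104,109/5⌋ = $20,821 → take SL $20,821. Book value $88,888.
Accumulated through year 4 = $183,350 − $88,888 = $94,462.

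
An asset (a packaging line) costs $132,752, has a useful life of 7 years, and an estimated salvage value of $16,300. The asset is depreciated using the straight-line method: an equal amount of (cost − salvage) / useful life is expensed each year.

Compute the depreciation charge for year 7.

Depreciable base = $132,752 − $16,300 = $116,452.
Annual expense = $116,452 / 7 = $16,636.

$16,636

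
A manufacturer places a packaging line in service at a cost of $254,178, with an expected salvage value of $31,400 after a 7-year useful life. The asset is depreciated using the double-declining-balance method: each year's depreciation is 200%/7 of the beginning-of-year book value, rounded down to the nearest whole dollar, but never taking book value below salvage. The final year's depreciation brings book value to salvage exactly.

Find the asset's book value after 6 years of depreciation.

Depreciable base = $254,178 − $31,400 = $222,778.
Year 1: ⌊$254,178 × 200%/7⌋ = $72,622. Book value $181,556.
Year 2: ⌊$181,556 × 200%/7⌋ = $51,873. Book value $129,683.
Year 3: ⌊$129,683 × 200%/7⌋ = $37,052. Book value $92,631.
Year 4: ⌊$92,631 × 200%/7⌋ = $26,466. Book value $66,165.
Year 5: ⌊$66,165 × 200%/7⌋ = $18,904. Book value $47,261.
Year 6: ⌊$47,261 × 200%/7⌋ = $13,503. Book value $33,758.

$33,758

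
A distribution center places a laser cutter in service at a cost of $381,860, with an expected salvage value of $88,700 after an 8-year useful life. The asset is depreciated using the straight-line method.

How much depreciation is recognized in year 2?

Depreciable base = $381,860 − $88,700 = $293,160.
Annual expense = $293,160 / 8 = $36,645.

$36,645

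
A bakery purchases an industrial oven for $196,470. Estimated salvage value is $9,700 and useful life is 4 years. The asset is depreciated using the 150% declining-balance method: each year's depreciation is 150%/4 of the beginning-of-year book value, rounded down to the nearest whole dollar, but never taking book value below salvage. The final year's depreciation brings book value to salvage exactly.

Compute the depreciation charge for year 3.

Depreciable base = $196,470 − $9,700 = $186,770.
Year 1: ⌊$196,470 × 150%/4⌋ = $73,676. Book value $122,794.
Year 2: ⌊$122,794 × 150%/4⌋ = $46,047. Book value $76,747.
Year 3: ⌊$76,747 × 150%/4⌋ = $28,780. Book value $47,967.

$28,780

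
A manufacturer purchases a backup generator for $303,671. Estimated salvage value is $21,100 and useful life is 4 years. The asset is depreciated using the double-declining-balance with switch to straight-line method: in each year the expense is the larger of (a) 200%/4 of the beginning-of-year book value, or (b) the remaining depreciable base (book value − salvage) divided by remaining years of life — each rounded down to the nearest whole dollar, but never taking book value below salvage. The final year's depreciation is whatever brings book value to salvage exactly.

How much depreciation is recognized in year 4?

Depreciable base = $303,671 − $21,100 = $282,571.
Year 1: DB = ⌊$303,671 × 200%/4⌋ = $151,835; SL = ⌊$282,571/4⌋ = $70,642 → take DB $151,835. Book value $151,836.
Year 2: DB = ⌊$151,836 × 200%/4⌋ = $75,918; SL = ⌊$130,736/3⌋ = $43,578 → take DB $75,918. Book value $75,918.
Year 3: DB = ⌊$75,918 × 200%/4⌋ = $37,959; SL = ⌊$54,818/2⌋ = $27,409 → take DB $37,959. Book value $37,959.
Year 4 (final): $37,959 − $21,100 = $16,859. Book value $21,100.

$16,859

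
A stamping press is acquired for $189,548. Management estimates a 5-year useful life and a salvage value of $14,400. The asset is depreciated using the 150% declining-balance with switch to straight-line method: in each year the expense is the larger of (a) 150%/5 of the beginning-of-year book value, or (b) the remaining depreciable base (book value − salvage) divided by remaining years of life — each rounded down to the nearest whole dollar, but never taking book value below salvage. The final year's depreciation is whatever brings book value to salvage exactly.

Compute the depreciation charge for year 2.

$39,805

Depreciable base = $189,548 − $14,400 = $175,148.
Year 1: DB = ⌊$189,548 × 150%/5⌋ = $56,864; SL = ⌊$175,148/5⌋ = $35,029 → take DB $56,864. Book value $132,684.
Year 2: DB = ⌊$132,684 × 150%/5⌋ = $39,805; SL = ⌊$118,284/4⌋ = $29,571 → take DB $39,805. Book value $92,879.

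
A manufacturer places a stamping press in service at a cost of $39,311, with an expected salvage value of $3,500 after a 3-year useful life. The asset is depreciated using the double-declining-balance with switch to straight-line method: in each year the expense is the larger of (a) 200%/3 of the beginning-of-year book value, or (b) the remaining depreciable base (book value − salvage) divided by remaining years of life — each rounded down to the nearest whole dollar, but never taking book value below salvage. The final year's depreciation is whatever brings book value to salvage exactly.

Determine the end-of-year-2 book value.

$4,368

Depreciable base = $39,311 − $3,500 = $35,811.
Year 1: DB = ⌊$39,311 × 200%/3⌋ = $26,207; SL = ⌊$35,811/3⌋ = $11,937 → take DB $26,207. Book value $13,104.
Year 2: DB = ⌊$13,104 × 200%/3⌋ = $8,736; SL = ⌊$9,604/2⌋ = $4,802 → take DB $8,736. Book value $4,368.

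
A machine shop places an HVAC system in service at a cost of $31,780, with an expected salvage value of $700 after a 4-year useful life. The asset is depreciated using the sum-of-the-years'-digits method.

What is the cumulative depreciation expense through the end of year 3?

$27,972

Depreciable base = $31,780 − $700 = $31,080.
Sum of the years' digits = 4+3+2+1 = 10.
Year 1: $31,080 × 4/10 = $12,432. Book value $19,348.
Year 2: $31,080 × 3/10 = $9,324. Book value $10,024.
Year 3: $31,080 × 2/10 = $6,216. Book value $3,808.
Accumulated through year 3 = $31,780 − $3,808 = $27,972.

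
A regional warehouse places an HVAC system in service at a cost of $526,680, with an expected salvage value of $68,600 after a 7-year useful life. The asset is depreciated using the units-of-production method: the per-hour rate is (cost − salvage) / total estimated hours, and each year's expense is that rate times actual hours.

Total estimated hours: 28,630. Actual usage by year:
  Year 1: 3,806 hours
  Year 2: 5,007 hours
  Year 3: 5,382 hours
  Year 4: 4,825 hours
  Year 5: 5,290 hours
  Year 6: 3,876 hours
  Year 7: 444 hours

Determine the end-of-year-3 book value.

Depreciable base = $526,680 − $68,600 = $458,080.
Rate = $458,080 / 28,630 hours = $16 per hour.
Year 1: 3,806 × $16 = $60,896. Book value $465,784.
Year 2: 5,007 × $16 = $80,112. Book value $385,672.
Year 3: 5,382 × $16 = $86,112. Book value $299,560.

$299,560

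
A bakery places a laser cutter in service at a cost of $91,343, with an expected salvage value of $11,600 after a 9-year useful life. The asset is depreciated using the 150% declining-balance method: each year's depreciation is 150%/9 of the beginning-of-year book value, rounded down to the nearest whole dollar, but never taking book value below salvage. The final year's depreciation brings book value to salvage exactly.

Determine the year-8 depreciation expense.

$4,249

Depreciable base = $91,343 − $11,600 = $79,743.
Year 1: ⌊$91,343 × 150%/9⌋ = $15,223. Book value $76,120.
Year 2: ⌊$76,120 × 150%/9⌋ = $12,686. Book value $63,434.
Year 3: ⌊$63,434 × 150%/9⌋ = $10,572. Book value $52,862.
Year 4: ⌊$52,862 × 150%/9⌋ = $8,810. Book value $44,052.
Year 5: ⌊$44,052 × 150%/9⌋ = $7,342. Book value $36,710.
Year 6: ⌊$36,710 × 150%/9⌋ = $6,118. Book value $30,592.
Year 7: ⌊$30,592 × 150%/9⌋ = $5,098. Book value $25,494.
Year 8: ⌊$25,494 × 150%/9⌋ = $4,249. Book value $21,245.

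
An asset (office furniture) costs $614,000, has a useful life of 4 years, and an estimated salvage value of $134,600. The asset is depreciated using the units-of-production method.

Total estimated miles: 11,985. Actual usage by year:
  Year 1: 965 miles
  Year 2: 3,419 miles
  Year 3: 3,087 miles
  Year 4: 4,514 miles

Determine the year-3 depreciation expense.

Depreciable base = $614,000 − $134,600 = $479,400.
Rate = $479,400 / 11,985 miles = $40 per mile.
Year 1: 965 × $40 = $38,600. Book value $575,400.
Year 2: 3,419 × $40 = $136,760. Book value $438,640.
Year 3: 3,087 × $40 = $123,480. Book value $315,160.

$123,480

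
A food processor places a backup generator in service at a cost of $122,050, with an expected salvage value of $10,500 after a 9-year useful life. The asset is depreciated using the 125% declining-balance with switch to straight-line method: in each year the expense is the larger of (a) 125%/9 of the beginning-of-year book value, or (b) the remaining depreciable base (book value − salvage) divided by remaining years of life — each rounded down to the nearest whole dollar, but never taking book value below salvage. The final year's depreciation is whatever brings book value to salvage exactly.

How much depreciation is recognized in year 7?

$11,239

Depreciable base = $122,050 − $10,500 = $111,550.
Year 1: DB = ⌊$122,050 × 125%/9⌋ = $16,951; SL = ⌊$111,550/9⌋ = $12,394 → take DB $16,951. Book value $105,099.
Year 2: DB = ⌊$105,099 × 125%/9⌋ = $14,597; SL = ⌊$94,599/8⌋ = $11,824 → take DB $14,597. Book value $90,502.
Year 3: DB = ⌊$90,502 × 125%/9⌋ = $12,569; SL = ⌊$80,002/7⌋ = $11,428 → take DB $12,569. Book value $77,933.
Year 4: DB = ⌊$77,933 × 125%/9⌋ = $10,824; SL = ⌊$67,433/6⌋ = $11,238 → take SL $11,238. Book value $66,695.
Year 5: DB = ⌊$66,695 × 125%/9⌋ = $9,263; SL = ⌊$56,195/5⌋ = $11,239 → take SL $11,239. Book value $55,456.
Year 6: DB = ⌊$55,456 × 125%/9⌋ = $7,702; SL = ⌊$44,956/4⌋ = $11,239 → take SL $11,239. Book value $44,217.
Year 7: DB = ⌊$44,217 × 125%/9⌋ = $6,141; SL = ⌊$33,717/3⌋ = $11,239 → take SL $11,239. Book value $32,978.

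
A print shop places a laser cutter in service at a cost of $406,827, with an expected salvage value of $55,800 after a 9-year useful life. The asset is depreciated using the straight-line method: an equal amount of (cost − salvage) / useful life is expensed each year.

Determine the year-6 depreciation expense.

$39,003

Depreciable base = $406,827 − $55,800 = $351,027.
Annual expense = $351,027 / 9 = $39,003.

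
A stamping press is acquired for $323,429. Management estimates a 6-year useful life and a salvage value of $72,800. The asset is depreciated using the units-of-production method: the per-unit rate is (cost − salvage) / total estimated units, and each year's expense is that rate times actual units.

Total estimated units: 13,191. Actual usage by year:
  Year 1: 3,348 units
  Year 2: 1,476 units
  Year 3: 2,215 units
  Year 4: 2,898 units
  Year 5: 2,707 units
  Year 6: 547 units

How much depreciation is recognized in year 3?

$42,085

Depreciable base = $323,429 − $72,800 = $250,629.
Rate = $250,629 / 13,191 units = $19 per unit.
Year 1: 3,348 × $19 = $63,612. Book value $259,817.
Year 2: 1,476 × $19 = $28,044. Book value $231,773.
Year 3: 2,215 × $19 = $42,085. Book value $189,688.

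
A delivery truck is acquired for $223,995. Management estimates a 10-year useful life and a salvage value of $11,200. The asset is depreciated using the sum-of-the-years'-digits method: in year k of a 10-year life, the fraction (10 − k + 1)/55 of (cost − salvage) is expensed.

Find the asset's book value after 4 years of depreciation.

Depreciable base = $223,995 − $11,200 = $212,795.
Sum of the years' digits = 10+9+8+7+6+5+4+3+2+1 = 55.
Year 1: $212,795 × 10/55 = $38,690. Book value $185,305.
Year 2: $212,795 × 9/55 = $34,821. Book value $150,484.
Year 3: $212,795 × 8/55 = $30,952. Book value $119,532.
Year 4: $212,795 × 7/55 = $27,083. Book value $92,449.

$92,449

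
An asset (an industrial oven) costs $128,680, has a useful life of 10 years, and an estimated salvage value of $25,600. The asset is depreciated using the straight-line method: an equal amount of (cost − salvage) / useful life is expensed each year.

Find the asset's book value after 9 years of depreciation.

Depreciable base = $128,680 − $25,600 = $103,080.
Annual expense = $103,080 / 10 = $10,308.
End of year 1: book value $118,372.
End of year 2: book value $108,064.
End of year 3: book value $97,756.
End of year 4: book value $87,448.
End of year 5: book value $77,140.
End of year 6: book value $66,832.
End of year 7: book value $56,524.
End of year 8: book value $46,216.
End of year 9: book value $35,908.

$35,908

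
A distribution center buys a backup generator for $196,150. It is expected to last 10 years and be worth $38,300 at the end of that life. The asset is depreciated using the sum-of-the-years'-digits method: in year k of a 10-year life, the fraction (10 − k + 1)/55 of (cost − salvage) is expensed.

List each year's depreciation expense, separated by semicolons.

Depreciable base = $196,150 − $38,300 = $157,850.
Sum of the years' digits = 10+9+8+7+6+5+4+3+2+1 = 55.
Year 1: $157,850 × 10/55 = $28,700. Book value $167,450.
Year 2: $157,850 × 9/55 = $25,830. Book value $141,620.
Year 3: $157,850 × 8/55 = $22,960. Book value $118,660.
Year 4: $157,850 × 7/55 = $20,090. Book value $98,570.
Year 5: $157,850 × 6/55 = $17,220. Book value $81,350.
Year 6: $157,850 × 5/55 = $14,350. Book value $67,000.
Year 7: $157,850 × 4/55 = $11,480. Book value $55,520.
Year 8: $157,850 × 3/55 = $8,610. Book value $46,910.
Year 9: $157,850 × 2/55 = $5,740. Book value $41,170.
Year 10: $157,850 × 1/55 = $2,870. Book value $38,300.

$28,700; $25,830; $22,960; $20,090; $17,220; $14,350; $11,480; $8,610; $5,740; $2,870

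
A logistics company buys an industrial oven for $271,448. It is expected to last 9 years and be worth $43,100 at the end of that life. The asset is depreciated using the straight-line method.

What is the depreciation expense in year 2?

Depreciable base = $271,448 − $43,100 = $228,348.
Annual expense = $228,348 / 9 = $25,372.

$25,372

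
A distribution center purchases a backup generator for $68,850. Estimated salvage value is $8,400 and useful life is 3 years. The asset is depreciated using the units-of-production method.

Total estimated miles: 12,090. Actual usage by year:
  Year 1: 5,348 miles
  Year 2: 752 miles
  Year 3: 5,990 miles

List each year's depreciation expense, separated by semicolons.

Depreciable base = $68,850 − $8,400 = $60,450.
Rate = $60,450 / 12,090 miles = $5 per mile.
Year 1: 5,348 × $5 = $26,740. Book value $42,110.
Year 2: 752 × $5 = $3,760. Book value $38,350.
Year 3: 5,990 × $5 = $29,950. Book value $8,400.

$26,740; $3,760; $29,950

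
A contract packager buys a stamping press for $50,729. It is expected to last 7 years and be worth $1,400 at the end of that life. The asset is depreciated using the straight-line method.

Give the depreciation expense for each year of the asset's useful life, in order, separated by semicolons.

$7,047; $7,047; $7,047; $7,047; $7,047; $7,047; $7,047

Depreciable base = $50,729 − $1,400 = $49,329.
Annual expense = $49,329 / 7 = $7,047.
End of year 1: book value $43,682.
End of year 2: book value $36,635.
End of year 3: book value $29,588.
End of year 4: book value $22,541.
End of year 5: book value $15,494.
End of year 6: book value $8,447.
End of year 7: book value $1,400.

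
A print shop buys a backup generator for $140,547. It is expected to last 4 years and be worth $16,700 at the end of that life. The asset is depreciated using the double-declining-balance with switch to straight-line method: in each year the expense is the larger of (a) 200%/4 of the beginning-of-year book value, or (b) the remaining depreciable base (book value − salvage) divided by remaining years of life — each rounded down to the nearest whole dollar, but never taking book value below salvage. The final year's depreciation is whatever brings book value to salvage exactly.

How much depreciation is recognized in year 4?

Depreciable base = $140,547 − $16,700 = $123,847.
Year 1: DB = ⌊$140,547 × 200%/4⌋ = $70,273; SL = ⌊$123,847/4⌋ = $30,961 → take DB $70,273. Book value $70,274.
Year 2: DB = ⌊$70,274 × 200%/4⌋ = $35,137; SL = ⌊$53,574/3⌋ = $17,858 → take DB $35,137. Book value $35,137.
Year 3: DB = ⌊$35,137 × 200%/4⌋ = $17,568; SL = ⌊$18,437/2⌋ = $9,218 → take DB $17,568. Book value $17,569.
Year 4 (final): $17,569 − $16,700 = $869. Book value $16,700.

$869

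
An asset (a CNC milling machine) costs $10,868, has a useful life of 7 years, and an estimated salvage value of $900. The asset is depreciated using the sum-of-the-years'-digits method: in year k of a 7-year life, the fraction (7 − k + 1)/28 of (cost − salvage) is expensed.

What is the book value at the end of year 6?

$1,256

Depreciable base = $10,868 − $900 = $9,968.
Sum of the years' digits = 7+6+5+4+3+2+1 = 28.
Year 1: $9,968 × 7/28 = $2,492. Book value $8,376.
Year 2: $9,968 × 6/28 = $2,136. Book value $6,240.
Year 3: $9,968 × 5/28 = $1,780. Book value $4,460.
Year 4: $9,968 × 4/28 = $1,424. Book value $3,036.
Year 5: $9,968 × 3/28 = $1,068. Book value $1,968.
Year 6: $9,968 × 2/28 = $712. Book value $1,256.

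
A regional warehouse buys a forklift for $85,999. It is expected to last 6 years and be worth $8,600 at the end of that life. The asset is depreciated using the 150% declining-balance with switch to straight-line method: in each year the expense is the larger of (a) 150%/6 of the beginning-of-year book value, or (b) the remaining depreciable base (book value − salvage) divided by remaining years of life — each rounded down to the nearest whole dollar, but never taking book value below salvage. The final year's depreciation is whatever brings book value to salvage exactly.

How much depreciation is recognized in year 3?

$12,093

Depreciable base = $85,999 − $8,600 = $77,399.
Year 1: DB = ⌊$85,999 × 150%/6⌋ = $21,499; SL = ⌊$77,399/6⌋ = $12,899 → take DB $21,499. Book value $64,500.
Year 2: DB = ⌊$64,500 × 150%/6⌋ = $16,125; SL = ⌊$55,900/5⌋ = $11,180 → take DB $16,125. Book value $48,375.
Year 3: DB = ⌊$48,375 × 150%/6⌋ = $12,093; SL = ⌊$39,775/4⌋ = $9,943 → take DB $12,093. Book value $36,282.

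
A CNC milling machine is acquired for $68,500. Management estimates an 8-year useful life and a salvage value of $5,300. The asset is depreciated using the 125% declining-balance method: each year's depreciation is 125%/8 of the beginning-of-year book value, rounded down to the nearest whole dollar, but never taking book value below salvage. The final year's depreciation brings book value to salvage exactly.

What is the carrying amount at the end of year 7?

$20,856

Depreciable base = $68,500 − $5,300 = $63,200.
Year 1: ⌊$68,500 × 125%/8⌋ = $10,703. Book value $57,797.
Year 2: ⌊$57,797 × 125%/8⌋ = $9,030. Book value $48,767.
Year 3: ⌊$48,767 × 125%/8⌋ = $7,619. Book value $41,148.
Year 4: ⌊$41,148 × 125%/8⌋ = $6,429. Book value $34,719.
Year 5: ⌊$34,719 × 125%/8⌋ = $5,424. Book value $29,295.
Year 6: ⌊$29,295 × 125%/8⌋ = $4,577. Book value $24,718.
Year 7: ⌊$24,718 × 125%/8⌋ = $3,862. Book value $20,856.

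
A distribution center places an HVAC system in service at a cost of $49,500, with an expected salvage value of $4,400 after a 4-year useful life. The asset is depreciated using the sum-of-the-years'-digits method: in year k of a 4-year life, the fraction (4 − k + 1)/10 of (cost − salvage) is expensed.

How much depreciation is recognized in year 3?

Depreciable base = $49,500 − $4,400 = $45,100.
Sum of the years' digits = 4+3+2+1 = 10.
Year 1: $45,100 × 4/10 = $18,040. Book value $31,460.
Year 2: $45,100 × 3/10 = $13,530. Book value $17,930.
Year 3: $45,100 × 2/10 = $9,020. Book value $8,910.

$9,020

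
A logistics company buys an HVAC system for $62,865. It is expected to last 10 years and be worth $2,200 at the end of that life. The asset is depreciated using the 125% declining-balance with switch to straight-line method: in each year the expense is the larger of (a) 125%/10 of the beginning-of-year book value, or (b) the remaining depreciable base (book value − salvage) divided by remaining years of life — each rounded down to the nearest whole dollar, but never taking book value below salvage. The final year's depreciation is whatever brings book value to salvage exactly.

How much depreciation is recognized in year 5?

Depreciable base = $62,865 − $2,200 = $60,665.
Year 1: DB = ⌊$62,865 × 125%/10⌋ = $7,858; SL = ⌊$60,665/10⌋ = $6,066 → take DB $7,858. Book value $55,007.
Year 2: DB = ⌊$55,007 × 125%/10⌋ = $6,875; SL = ⌊$52,807/9⌋ = $5,867 → take DB $6,875. Book value $48,132.
Year 3: DB = ⌊$48,132 × 125%/10⌋ = $6,016; SL = ⌊$45,932/8⌋ = $5,741 → take DB $6,016. Book value $42,116.
Year 4: DB = ⌊$42,116 × 125%/10⌋ = $5,264; SL = ⌊$39,916/7⌋ = $5,702 → take SL $5,702. Book value $36,414.
Year 5: DB = ⌊$36,414 × 125%/10⌋ = $4,551; SL = ⌊$34,214/6⌋ = $5,702 → take SL $5,702. Book value $30,712.

$5,702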